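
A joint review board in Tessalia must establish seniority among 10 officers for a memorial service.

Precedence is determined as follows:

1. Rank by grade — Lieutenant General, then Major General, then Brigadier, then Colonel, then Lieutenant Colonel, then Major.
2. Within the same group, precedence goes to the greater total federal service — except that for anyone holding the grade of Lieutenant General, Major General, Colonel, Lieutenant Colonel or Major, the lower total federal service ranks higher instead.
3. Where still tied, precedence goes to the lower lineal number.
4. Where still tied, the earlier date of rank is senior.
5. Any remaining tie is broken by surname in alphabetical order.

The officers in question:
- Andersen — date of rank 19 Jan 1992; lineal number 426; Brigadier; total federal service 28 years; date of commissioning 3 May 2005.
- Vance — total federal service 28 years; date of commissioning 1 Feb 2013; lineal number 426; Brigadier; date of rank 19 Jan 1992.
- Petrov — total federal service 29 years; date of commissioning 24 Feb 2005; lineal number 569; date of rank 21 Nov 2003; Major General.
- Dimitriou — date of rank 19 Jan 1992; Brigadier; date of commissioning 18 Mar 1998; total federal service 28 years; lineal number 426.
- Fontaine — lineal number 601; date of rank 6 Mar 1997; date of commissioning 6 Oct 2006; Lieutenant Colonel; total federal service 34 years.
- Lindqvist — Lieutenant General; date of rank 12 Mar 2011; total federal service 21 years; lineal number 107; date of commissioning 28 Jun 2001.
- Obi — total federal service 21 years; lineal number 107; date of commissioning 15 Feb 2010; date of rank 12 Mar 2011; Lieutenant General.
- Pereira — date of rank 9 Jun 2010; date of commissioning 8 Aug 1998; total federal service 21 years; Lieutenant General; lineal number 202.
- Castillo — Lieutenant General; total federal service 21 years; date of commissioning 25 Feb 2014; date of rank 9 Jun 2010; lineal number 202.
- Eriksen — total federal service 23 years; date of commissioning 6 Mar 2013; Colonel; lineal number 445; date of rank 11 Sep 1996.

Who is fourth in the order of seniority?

By grade: Lindqvist, Obi, Castillo and Pereira (Lieutenant General); then Petrov (Major General); then Andersen, Dimitriou and Vance (Brigadier); then Eriksen (Colonel); then Fontaine (Lieutenant Colonel).
Lindqvist, Obi, Castillo and Pereira all have total federal service 21 years, so the next rule applies.
Among Lindqvist, Obi, Castillo and Pereira, by lineal number (lower first): Lindqvist and Obi (107) before Castillo and Pereira (202).
Lindqvist and Obi both have date of rank 12 Mar 2011, so the next rule applies.
Among Lindqvist and Obi, alphabetically by surname: Lindqvist before Obi.
Castillo and Pereira both have date of rank 9 Jun 2010, so the next rule applies.
Among Castillo and Pereira, alphabetically by surname: Castillo before Pereira.
Andersen, Dimitriou and Vance all have total federal service 28 years, so the next rule applies.
Andersen, Dimitriou and Vance all have lineal number 426, so the next rule applies.
Andersen, Dimitriou and Vance all have date of rank 19 Jan 1992, so the next rule applies.
Among Andersen, Dimitriou and Vance, alphabetically by surname: Andersen before Dimitriou before Vance.
Order: Lindqvist, Obi, Castillo, Pereira, Petrov, Andersen, Dimitriou, Vance, Eriksen, Fontaine.

Pereira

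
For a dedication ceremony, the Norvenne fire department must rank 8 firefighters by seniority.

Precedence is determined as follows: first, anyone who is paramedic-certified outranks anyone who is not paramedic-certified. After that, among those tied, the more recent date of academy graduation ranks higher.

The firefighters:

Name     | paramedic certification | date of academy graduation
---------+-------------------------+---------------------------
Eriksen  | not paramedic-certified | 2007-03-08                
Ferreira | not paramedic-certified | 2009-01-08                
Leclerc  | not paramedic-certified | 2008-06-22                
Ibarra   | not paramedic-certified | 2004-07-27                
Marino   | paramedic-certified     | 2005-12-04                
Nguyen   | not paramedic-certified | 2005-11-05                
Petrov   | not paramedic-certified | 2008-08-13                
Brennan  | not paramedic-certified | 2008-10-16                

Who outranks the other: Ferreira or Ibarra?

By the first rule: Marino (paramedic-certified); then Ferreira, Brennan, Petrov, Leclerc, Eriksen, Nguyen and Ibarra (each not paramedic-certified).
Among Ferreira, Brennan, Petrov, Leclerc, Eriksen, Nguyen and Ibarra, by date of academy graduation (later first): Ferreira (2009-01-08) before Brennan (2008-10-16) before Petrov (2008-08-13) before Leclerc (2008-06-22) before Eriksen (2007-03-08) before Nguyen (2005-11-05) before Ibarra (2004-07-27).
So Ferreira takes precedence.

Ferreira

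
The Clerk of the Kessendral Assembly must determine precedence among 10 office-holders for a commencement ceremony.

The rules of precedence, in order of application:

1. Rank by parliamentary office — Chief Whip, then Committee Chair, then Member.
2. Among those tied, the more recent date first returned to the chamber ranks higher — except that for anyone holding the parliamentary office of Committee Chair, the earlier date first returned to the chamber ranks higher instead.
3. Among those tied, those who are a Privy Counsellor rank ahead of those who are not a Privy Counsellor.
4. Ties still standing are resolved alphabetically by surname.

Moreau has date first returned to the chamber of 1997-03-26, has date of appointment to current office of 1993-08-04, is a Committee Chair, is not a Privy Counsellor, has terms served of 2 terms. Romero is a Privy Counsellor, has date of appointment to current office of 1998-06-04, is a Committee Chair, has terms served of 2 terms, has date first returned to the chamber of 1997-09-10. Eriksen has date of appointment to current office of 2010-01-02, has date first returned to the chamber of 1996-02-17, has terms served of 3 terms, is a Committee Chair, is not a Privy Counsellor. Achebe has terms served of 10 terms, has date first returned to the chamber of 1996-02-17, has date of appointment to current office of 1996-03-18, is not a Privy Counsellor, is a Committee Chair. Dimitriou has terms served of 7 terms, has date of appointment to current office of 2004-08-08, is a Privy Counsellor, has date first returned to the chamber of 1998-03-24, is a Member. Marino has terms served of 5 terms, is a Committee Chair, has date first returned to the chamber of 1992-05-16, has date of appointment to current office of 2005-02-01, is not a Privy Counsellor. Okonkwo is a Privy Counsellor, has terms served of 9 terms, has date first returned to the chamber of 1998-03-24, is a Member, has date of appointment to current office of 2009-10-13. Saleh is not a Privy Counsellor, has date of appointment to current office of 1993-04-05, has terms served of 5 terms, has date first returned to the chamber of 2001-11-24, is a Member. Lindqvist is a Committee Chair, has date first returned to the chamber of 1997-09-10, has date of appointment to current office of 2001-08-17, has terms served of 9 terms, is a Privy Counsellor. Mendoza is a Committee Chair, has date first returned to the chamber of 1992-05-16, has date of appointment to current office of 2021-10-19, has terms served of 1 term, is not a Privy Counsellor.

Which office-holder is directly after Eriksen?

Moreau

By parliamentary office: Marino, Mendoza, Achebe, Eriksen, Moreau, Lindqvist and Romero (Committee Chair); then Saleh, Dimitriou and Okonkwo (Member).
Among Marino, Mendoza, Achebe, Eriksen, Moreau, Lindqvist and Romero, by date first returned to the chamber (earlier first) (reversed rule for this group): Marino and Mendoza (1992-05-16) before Achebe and Eriksen (1996-02-17) before Moreau (1997-03-26) before Lindqvist and Romero (1997-09-10).
Marino and Mendoza are each not a Privy Counsellor, so the next rule applies.
Among Marino and Mendoza, alphabetically by surname: Marino before Mendoza.
Achebe and Eriksen are each not a Privy Counsellor, so the next rule applies.
Among Achebe and Eriksen, alphabetically by surname: Achebe before Eriksen.
Lindqvist and Romero are each a Privy Counsellor, so the next rule applies.
Among Lindqvist and Romero, alphabetically by surname: Lindqvist before Romero.
Among Saleh, Dimitriou and Okonkwo, by date first returned to the chamber (later first): Saleh (2001-11-24) before Dimitriou and Okonkwo (1998-03-24).
Dimitriou and Okonkwo are each a Privy Counsellor, so the next rule applies.
Among Dimitriou and Okonkwo, alphabetically by surname: Dimitriou before Okonkwo.
Order: Marino, Mendoza, Achebe, Eriksen, Moreau, Lindqvist, Romero, Saleh, Dimitriou, Okonkwo.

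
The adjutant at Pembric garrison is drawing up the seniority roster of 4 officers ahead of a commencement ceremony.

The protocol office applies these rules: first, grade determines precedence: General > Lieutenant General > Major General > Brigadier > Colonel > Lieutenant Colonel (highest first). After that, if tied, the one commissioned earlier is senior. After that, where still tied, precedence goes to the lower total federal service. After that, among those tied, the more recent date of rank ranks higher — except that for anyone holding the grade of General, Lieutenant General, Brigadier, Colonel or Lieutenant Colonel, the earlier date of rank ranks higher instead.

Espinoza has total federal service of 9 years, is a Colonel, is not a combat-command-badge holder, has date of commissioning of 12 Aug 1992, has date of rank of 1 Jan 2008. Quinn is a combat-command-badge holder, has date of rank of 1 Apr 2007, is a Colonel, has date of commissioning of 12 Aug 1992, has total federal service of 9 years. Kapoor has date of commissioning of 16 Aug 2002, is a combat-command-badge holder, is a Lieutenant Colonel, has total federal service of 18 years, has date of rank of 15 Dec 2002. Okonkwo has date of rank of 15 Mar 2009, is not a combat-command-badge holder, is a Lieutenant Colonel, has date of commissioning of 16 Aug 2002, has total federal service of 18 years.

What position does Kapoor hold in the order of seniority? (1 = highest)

3

By grade: Quinn and Espinoza (Colonel); then Kapoor and Okonkwo (Lieutenant Colonel).
Quinn and Espinoza both have date of commissioning 12 Aug 1992, so the next rule applies.
Quinn and Espinoza both have total federal service 9 years, so the next rule applies.
Among Quinn and Espinoza, by date of rank (earlier first) (reversed rule for this group): Quinn (1 Apr 2007) before Espinoza (1 Jan 2008).
Kapoor and Okonkwo both have date of commissioning 16 Aug 2002, so the next rule applies.
Kapoor and Okonkwo both have total federal service 18 years, so the next rule applies.
Among Kapoor and Okonkwo, by date of rank (earlier first) (reversed rule for this group): Kapoor (15 Dec 2002) before Okonkwo (15 Mar 2009).
Order: Quinn, Espinoza, Kapoor, Okonkwo. So position 3.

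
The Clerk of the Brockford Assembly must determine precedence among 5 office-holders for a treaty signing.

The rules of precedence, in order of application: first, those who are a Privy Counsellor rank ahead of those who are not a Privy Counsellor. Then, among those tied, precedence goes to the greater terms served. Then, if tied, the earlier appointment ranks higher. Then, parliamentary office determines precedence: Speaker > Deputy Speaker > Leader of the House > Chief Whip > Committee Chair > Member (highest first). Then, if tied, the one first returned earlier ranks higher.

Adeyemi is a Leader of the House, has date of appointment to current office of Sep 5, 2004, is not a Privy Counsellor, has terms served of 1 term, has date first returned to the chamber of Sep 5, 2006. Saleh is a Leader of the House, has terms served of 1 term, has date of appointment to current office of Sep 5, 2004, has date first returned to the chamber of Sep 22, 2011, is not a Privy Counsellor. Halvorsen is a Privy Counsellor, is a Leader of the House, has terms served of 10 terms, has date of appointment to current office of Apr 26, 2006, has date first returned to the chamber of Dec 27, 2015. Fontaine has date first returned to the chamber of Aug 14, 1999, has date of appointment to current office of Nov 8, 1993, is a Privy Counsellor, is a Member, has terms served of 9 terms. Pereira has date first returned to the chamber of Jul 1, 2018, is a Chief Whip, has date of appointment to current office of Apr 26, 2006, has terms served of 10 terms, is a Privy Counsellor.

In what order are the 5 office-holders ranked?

By the first rule: Halvorsen, Pereira and Fontaine (each a Privy Counsellor); then Adeyemi and Saleh (both not a Privy Counsellor).
Among Halvorsen, Pereira and Fontaine, by terms served (higher first): Halvorsen and Pereira (10 terms) before Fontaine (9 terms).
Halvorsen and Pereira both have date of appointment to current office Apr 26, 2006, so the next rule applies.
Among Halvorsen and Pereira, by parliamentary office: Halvorsen (Leader of the House) before Pereira (Chief Whip).
Adeyemi and Saleh both have terms served 1 term, so the next rule applies.
Adeyemi and Saleh both have date of appointment to current office Sep 5, 2004, so the next rule applies.
Adeyemi and Saleh are each Leader of the House, so the next rule applies.
Among Adeyemi and Saleh, by date first returned to the chamber (earlier first): Adeyemi (Sep 5, 2006) before Saleh (Sep 22, 2011).
Full order: Halvorsen, Pereira, Fontaine, Adeyemi, Saleh.

Halvorsen, Pereira, Fontaine, Adeyemi, Saleh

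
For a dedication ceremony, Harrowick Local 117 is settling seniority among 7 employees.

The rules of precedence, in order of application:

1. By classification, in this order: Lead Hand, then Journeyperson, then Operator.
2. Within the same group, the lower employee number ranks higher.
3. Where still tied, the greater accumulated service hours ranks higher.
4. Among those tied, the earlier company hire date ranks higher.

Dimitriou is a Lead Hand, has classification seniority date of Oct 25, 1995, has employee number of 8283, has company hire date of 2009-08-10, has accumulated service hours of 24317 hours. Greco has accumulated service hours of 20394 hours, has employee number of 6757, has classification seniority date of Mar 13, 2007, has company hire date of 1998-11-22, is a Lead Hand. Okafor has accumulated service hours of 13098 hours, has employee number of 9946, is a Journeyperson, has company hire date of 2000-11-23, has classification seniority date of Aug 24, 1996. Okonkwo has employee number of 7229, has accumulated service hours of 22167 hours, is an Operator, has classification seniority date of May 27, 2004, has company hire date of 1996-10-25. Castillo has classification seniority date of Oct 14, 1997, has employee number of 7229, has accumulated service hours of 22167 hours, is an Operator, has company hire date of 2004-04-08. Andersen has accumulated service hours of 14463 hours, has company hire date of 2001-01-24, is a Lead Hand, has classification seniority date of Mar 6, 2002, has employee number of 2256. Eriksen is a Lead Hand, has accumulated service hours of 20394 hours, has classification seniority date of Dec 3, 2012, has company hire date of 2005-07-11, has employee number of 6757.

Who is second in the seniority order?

Greco

By classification: Andersen, Greco, Eriksen and Dimitriou (Lead Hand); then Okafor (Journeyperson); then Okonkwo and Castillo (Operator).
Among Andersen, Greco, Eriksen and Dimitriou, by employee number (lower first): Andersen (2256) before Greco and Eriksen (6757) before Dimitriou (8283).
Greco and Eriksen both have accumulated service hours 20394 hours, so the next rule applies.
Among Greco and Eriksen, by company hire date (earlier first): Greco (1998-11-22) before Eriksen (2005-07-11).
Okonkwo and Castillo both have employee number 7229, so the next rule applies.
Okonkwo and Castillo both have accumulated service hours 22167 hours, so the next rule applies.
Among Okonkwo and Castillo, by company hire date (earlier first): Okonkwo (1996-10-25) before Castillo (2004-04-08).
Order: Andersen, Greco, Eriksen, Dimitriou, Okafor, Okonkwo, Castillo.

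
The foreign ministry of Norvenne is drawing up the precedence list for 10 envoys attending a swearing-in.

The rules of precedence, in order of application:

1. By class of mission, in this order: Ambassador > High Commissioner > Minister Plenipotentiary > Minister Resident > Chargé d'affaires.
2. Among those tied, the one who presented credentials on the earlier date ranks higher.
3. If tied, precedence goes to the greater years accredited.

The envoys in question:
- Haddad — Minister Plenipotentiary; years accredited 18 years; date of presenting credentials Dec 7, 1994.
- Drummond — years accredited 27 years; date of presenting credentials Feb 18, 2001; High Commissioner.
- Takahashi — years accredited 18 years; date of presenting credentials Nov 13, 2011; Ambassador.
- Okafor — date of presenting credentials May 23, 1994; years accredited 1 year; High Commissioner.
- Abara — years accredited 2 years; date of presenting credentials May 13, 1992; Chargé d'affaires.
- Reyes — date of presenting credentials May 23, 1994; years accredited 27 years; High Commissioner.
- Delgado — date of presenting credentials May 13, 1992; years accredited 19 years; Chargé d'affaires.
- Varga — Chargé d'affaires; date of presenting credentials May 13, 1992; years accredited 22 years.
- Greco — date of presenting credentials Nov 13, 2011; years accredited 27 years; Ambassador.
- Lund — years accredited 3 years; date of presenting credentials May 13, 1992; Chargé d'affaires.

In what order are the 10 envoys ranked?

By class of mission: Greco and Takahashi (Ambassador); then Reyes, Okafor and Drummond (High Commissioner); then Haddad (Minister Plenipotentiary); then Varga, Delgado, Lund and Abara (Chargé d'affaires).
Greco and Takahashi both have date of presenting credentials Nov 13, 2011, so the next rule applies.
Among Greco and Takahashi, by years accredited (higher first): Greco (27 years) before Takahashi (18 years).
Among Reyes, Okafor and Drummond, by date of presenting credentials (earlier first): Reyes and Okafor (May 23, 1994) before Drummond (Feb 18, 2001).
Among Reyes and Okafor, by years accredited (higher first): Reyes (27 years) before Okafor (1 year).
Varga, Delgado, Lund and Abara all have date of presenting credentials May 13, 1992, so the next rule applies.
Among Varga, Delgado, Lund and Abara, by years accredited (higher first): Varga (22 years) before Delgado (19 years) before Lund (3 years) before Abara (2 years).
Full order: Greco, Takahashi, Reyes, Okafor, Drummond, Haddad, Varga, Delgado, Lund, Abara.

Greco, Takahashi, Reyes, Okafor, Drummond, Haddad, Varga, Delgado, Lund, Abara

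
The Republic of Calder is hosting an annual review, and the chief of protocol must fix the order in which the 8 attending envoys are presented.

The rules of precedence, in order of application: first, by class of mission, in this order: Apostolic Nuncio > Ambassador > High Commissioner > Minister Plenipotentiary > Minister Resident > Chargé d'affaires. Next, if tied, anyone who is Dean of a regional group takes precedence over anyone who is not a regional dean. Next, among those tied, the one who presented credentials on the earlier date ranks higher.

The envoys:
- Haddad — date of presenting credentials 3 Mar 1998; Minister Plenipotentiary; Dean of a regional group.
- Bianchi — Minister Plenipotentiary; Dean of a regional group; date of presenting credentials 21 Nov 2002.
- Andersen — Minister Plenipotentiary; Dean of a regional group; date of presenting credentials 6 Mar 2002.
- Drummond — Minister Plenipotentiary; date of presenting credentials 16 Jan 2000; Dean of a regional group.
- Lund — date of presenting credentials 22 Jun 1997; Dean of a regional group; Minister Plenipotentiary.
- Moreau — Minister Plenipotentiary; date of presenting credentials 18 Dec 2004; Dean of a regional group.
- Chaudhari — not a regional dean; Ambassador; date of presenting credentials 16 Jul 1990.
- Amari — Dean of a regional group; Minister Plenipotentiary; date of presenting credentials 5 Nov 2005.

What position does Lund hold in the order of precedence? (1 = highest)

2

By class of mission: Chaudhari (Ambassador); then Lund, Haddad, Drummond, Andersen, Bianchi, Moreau and Amari (Minister Plenipotentiary).
Lund, Haddad, Drummond, Andersen, Bianchi, Moreau and Amari are each Dean of a regional group, so the next rule applies.
Among Lund, Haddad, Drummond, Andersen, Bianchi, Moreau and Amari, by date of presenting credentials (earlier first): Lund (22 Jun 1997) before Haddad (3 Mar 1998) before Drummond (16 Jan 2000) before Andersen (6 Mar 2002) before Bianchi (21 Nov 2002) before Moreau (18 Dec 2004) before Amari (5 Nov 2005).
Order: Chaudhari, Lund, Haddad, Drummond, Andersen, Bianchi, Moreau, Amari. So position 2.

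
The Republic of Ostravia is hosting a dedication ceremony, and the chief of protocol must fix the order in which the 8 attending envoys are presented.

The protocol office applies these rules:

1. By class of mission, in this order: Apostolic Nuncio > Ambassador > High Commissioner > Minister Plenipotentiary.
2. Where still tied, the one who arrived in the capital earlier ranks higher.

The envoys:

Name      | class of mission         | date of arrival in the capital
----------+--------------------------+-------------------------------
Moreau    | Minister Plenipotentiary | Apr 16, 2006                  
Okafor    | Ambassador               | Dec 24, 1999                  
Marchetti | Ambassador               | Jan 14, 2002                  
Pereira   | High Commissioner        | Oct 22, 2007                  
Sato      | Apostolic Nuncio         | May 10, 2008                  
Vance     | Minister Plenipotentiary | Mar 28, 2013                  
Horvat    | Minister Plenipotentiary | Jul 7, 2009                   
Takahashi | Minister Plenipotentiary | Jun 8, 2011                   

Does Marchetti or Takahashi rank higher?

By class of mission: Sato (Apostolic Nuncio); then Okafor and Marchetti (Ambassador); then Pereira (High Commissioner); then Moreau, Horvat, Takahashi and Vance (Minister Plenipotentiary).
Among Okafor and Marchetti, by date of arrival in the capital (earlier first): Okafor (Dec 24, 1999) before Marchetti (Jan 14, 2002).
Among Moreau, Horvat, Takahashi and Vance, by date of arrival in the capital (earlier first): Moreau (Apr 16, 2006) before Horvat (Jul 7, 2009) before Takahashi (Jun 8, 2011) before Vance (Mar 28, 2013).
So Marchetti takes precedence.

Marchetti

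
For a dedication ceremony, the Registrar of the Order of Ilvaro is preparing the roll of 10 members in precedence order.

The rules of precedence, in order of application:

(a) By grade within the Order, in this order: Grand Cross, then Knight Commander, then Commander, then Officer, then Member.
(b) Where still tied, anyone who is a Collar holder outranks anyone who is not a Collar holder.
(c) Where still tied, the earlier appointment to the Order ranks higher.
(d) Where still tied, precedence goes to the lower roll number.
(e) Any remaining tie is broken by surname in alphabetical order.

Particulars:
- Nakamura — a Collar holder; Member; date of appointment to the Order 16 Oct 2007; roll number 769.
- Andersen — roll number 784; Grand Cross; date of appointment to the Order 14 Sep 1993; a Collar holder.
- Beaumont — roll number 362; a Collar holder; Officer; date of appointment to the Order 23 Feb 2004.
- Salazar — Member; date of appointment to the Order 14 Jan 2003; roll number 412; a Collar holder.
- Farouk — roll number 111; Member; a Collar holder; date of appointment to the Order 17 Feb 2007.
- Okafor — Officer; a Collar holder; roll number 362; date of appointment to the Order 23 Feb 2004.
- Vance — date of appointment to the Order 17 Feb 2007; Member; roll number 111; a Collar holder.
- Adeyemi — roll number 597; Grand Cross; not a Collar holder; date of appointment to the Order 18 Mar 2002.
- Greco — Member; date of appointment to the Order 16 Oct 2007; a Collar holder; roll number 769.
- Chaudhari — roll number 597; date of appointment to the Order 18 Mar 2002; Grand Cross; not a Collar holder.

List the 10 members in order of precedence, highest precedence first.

By grade within the Order: Andersen, Adeyemi and Chaudhari (Grand Cross); then Beaumont and Okafor (Officer); then Salazar, Farouk, Vance, Greco and Nakamura (Member).
Among Andersen, Adeyemi and Chaudhari, a Collar holder before not a Collar holder: Andersen (a Collar holder) before Adeyemi and Chaudhari (not a Collar holder).
Adeyemi and Chaudhari both have date of appointment to the Order 18 Mar 2002, so the next rule applies.
Adeyemi and Chaudhari both have roll number 597, so the next rule applies.
Among Adeyemi and Chaudhari, alphabetically by surname: Adeyemi before Chaudhari.
Beaumont and Okafor are each a Collar holder, so the next rule applies.
Beaumont and Okafor both have date of appointment to the Order 23 Feb 2004, so the next rule applies.
Beaumont and Okafor both have roll number 362, so the next rule applies.
Among Beaumont and Okafor, alphabetically by surname: Beaumont before Okafor.
Salazar, Farouk, Vance, Greco and Nakamura are each a Collar holder, so the next rule applies.
Among Salazar, Farouk, Vance, Greco and Nakamura, by date of appointment to the Order (earlier first): Salazar (14 Jan 2003) before Farouk and Vance (17 Feb 2007) before Greco and Nakamura (16 Oct 2007).
Farouk and Vance both have roll number 111, so the next rule applies.
Among Farouk and Vance, alphabetically by surname: Farouk before Vance.
Greco and Nakamura both have roll number 769, so the next rule applies.
Among Greco and Nakamura, alphabetically by surname: Greco before Nakamura.
Full order: Andersen, Adeyemi, Chaudhari, Beaumont, Okafor, Salazar, Farouk, Vance, Greco, Nakamura.

Andersen, Adeyemi, Chaudhari, Beaumont, Okafor, Salazar, Farouk, Vance, Greco, Nakamura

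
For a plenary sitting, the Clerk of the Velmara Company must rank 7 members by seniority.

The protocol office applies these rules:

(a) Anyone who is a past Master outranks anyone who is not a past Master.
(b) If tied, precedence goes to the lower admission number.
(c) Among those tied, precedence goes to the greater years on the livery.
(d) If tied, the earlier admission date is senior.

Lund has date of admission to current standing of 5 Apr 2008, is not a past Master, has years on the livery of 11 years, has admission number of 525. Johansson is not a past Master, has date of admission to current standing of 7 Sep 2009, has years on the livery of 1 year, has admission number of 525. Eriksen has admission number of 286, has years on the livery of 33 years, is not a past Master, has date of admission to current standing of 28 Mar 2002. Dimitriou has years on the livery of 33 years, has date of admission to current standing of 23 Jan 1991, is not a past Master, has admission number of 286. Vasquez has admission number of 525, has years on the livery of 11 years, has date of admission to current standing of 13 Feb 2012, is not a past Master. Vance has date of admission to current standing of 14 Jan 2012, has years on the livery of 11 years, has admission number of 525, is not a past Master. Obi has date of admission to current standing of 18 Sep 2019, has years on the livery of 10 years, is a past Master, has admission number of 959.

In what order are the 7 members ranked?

Obi, Dimitriou, Eriksen, Lund, Vance, Vasquez, Johansson

By the first rule: Obi (a past Master); then Dimitriou, Eriksen, Lund, Vance, Vasquez and Johansson (each not a past Master).
Among Dimitriou, Eriksen, Lund, Vance, Vasquez and Johansson, by admission number (lower first): Dimitriou and Eriksen (286) before Lund, Vance, Vasquez and Johansson (525).
Dimitriou and Eriksen both have years on the livery 33 years, so the next rule applies.
Among Dimitriou and Eriksen, by date of admission to current standing (earlier first): Dimitriou (23 Jan 1991) before Eriksen (28 Mar 2002).
Among Lund, Vance, Vasquez and Johansson, by years on the livery (higher first): Lund, Vance and Vasquez (11 years) before Johansson (1 year).
Among Lund, Vance and Vasquez, by date of admission to current standing (earlier first): Lund (5 Apr 2008) before Vance (14 Jan 2012) before Vasquez (13 Feb 2012).
Full order: Obi, Dimitriou, Eriksen, Lund, Vance, Vasquez, Johansson.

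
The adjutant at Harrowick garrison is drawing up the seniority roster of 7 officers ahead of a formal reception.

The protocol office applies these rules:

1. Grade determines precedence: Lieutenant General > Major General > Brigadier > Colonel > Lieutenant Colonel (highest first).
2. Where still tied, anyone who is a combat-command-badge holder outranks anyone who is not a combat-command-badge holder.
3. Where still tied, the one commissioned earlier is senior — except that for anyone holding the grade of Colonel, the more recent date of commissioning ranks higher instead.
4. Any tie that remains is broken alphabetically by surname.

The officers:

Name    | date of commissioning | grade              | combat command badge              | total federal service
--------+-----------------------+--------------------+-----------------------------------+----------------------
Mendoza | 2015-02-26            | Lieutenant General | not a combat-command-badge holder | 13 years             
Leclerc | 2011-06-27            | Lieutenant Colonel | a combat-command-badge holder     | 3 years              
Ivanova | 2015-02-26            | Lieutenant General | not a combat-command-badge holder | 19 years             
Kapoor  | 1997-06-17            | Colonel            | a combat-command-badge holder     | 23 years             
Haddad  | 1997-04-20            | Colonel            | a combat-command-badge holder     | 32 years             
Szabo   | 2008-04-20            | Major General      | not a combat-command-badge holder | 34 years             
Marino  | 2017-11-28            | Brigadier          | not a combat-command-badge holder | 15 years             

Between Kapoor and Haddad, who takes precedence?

By grade: Ivanova and Mendoza (Lieutenant General); then Szabo (Major General); then Marino (Brigadier); then Kapoor and Haddad (Colonel); then Leclerc (Lieutenant Colonel).
Ivanova and Mendoza are each not a combat-command-badge holder, so the next rule applies.
Ivanova and Mendoza both have date of commissioning 2015-02-26, so the next rule applies.
Among Ivanova and Mendoza, alphabetically by surname: Ivanova before Mendoza.
Kapoor and Haddad are each a combat-command-badge holder, so the next rule applies.
Among Kapoor and Haddad, by date of commissioning (later first) (reversed rule for this group): Kapoor (1997-06-17) before Haddad (1997-04-20).
So Kapoor takes precedence.

Kapoor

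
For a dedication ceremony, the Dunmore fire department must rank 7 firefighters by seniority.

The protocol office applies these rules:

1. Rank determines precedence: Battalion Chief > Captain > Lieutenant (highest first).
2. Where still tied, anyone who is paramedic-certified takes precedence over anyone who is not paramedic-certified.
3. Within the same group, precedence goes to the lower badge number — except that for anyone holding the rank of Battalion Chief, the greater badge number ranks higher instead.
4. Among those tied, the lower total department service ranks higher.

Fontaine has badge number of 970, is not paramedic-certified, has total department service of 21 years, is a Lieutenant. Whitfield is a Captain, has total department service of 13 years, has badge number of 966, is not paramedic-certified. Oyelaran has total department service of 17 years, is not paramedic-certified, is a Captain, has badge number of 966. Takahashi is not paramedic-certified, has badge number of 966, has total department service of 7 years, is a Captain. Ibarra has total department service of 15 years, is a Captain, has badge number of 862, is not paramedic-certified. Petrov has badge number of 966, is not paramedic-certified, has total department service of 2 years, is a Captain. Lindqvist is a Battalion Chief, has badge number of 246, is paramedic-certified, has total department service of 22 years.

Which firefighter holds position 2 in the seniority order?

Ibarra

By rank: Lindqvist (Battalion Chief); then Ibarra, Petrov, Takahashi, Whitfield and Oyelaran (Captain); then Fontaine (Lieutenant).
Ibarra, Petrov, Takahashi, Whitfield and Oyelaran are each not paramedic-certified, so the next rule applies.
Among Ibarra, Petrov, Takahashi, Whitfield and Oyelaran, by badge number (lower first): Ibarra (862) before Petrov, Takahashi, Whitfield and Oyelaran (966).
Among Petrov, Takahashi, Whitfield and Oyelaran, by total department service (lower first): Petrov (2 years) before Takahashi (7 years) before Whitfield (13 years) before Oyelaran (17 years).
Order: Lindqvist, Ibarra, Petrov, Takahashi, Whitfield, Oyelaran, Fontaine.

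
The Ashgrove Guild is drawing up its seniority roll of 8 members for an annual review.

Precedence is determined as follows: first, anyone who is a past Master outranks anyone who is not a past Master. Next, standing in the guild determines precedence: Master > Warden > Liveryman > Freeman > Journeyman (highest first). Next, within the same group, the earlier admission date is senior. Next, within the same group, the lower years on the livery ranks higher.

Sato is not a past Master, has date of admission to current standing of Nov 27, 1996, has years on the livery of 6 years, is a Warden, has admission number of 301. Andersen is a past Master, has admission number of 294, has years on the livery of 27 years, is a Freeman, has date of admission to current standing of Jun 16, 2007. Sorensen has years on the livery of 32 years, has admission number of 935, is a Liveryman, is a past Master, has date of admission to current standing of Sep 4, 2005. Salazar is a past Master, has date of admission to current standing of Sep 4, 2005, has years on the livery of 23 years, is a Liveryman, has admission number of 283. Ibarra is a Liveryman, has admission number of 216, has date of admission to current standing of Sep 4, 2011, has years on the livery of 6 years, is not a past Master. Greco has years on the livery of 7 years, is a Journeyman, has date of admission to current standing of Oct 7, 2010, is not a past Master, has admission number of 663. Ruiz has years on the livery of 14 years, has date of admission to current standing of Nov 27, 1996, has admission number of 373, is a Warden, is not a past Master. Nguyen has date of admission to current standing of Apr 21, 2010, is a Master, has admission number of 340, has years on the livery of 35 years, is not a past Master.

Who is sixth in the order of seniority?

By the first rule: Salazar, Sorensen and Andersen (each a past Master); then Nguyen, Sato, Ruiz, Ibarra and Greco (each not a past Master).
Among Salazar, Sorensen and Andersen, by standing in the guild: Salazar and Sorensen (Liveryman) before Andersen (Freeman).
Salazar and Sorensen both have date of admission to current standing Sep 4, 2005, so the next rule applies.
Among Salazar and Sorensen, by years on the livery (lower first): Salazar (23 years) before Sorensen (32 years).
Among Nguyen, Sato, Ruiz, Ibarra and Greco, by standing in the guild: Nguyen (Master) before Sato and Ruiz (Warden) before Ibarra (Liveryman) before Greco (Journeyman).
Sato and Ruiz both have date of admission to current standing Nov 27, 1996, so the next rule applies.
Among Sato and Ruiz, by years on the livery (lower first): Sato (6 years) before Ruiz (14 years).
Order: Salazar, Sorensen, Andersen, Nguyen, Sato, Ruiz, Ibarra, Greco.

Ruiz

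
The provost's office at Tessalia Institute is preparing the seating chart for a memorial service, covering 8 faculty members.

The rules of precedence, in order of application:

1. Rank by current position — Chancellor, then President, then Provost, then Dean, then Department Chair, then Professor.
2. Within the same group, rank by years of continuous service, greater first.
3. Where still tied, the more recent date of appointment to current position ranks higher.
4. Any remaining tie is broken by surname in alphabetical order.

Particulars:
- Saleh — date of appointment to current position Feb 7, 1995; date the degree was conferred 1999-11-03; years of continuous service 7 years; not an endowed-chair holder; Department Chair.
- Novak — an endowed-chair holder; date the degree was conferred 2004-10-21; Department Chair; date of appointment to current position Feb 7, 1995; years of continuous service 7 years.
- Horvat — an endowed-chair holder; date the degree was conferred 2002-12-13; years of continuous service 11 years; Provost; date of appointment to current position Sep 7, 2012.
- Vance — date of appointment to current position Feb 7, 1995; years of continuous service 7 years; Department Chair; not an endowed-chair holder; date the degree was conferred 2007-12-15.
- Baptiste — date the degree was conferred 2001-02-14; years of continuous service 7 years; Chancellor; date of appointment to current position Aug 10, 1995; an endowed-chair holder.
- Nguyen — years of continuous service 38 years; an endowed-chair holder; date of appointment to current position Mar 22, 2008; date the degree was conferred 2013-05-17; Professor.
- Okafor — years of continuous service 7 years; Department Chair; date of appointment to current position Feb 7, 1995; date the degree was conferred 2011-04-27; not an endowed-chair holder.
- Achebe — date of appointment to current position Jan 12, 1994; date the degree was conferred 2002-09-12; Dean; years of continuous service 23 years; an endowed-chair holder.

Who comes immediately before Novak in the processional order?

By current position: Baptiste (Chancellor); then Horvat (Provost); then Achebe (Dean); then Novak, Okafor, Saleh and Vance (Department Chair); then Nguyen (Professor).
Novak, Okafor, Saleh and Vance all have years of continuous service 7 years, so the next rule applies.
Novak, Okafor, Saleh and Vance all have date of appointment to current position Feb 7, 1995, so the next rule applies.
Among Novak, Okafor, Saleh and Vance, alphabetically by surname: Novak before Okafor before Saleh before Vance.
Order: Baptiste, Horvat, Achebe, Novak, Okafor, Saleh, Vance, Nguyen.

Achebe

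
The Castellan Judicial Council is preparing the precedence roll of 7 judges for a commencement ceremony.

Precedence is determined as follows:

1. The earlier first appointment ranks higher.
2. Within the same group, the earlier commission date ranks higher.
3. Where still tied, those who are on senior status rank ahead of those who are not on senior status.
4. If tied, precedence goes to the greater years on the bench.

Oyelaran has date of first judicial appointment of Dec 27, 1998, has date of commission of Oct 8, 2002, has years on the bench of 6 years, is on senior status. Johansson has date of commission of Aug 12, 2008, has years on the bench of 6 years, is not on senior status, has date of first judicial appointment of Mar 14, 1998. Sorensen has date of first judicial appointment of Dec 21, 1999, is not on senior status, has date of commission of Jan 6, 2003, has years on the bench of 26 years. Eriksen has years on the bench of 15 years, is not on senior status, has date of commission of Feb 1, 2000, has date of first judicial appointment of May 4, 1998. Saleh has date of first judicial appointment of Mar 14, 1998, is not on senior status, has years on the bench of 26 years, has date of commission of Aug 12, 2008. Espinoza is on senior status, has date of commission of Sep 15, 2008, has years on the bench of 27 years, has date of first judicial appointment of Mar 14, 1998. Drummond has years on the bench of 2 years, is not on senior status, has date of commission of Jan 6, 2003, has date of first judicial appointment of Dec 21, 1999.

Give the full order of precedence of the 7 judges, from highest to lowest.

By date of first judicial appointment (earlier first): Saleh, Johansson and Espinoza (each Mar 14, 1998); then Eriksen (May 4, 1998); then Oyelaran (Dec 27, 1998); then Sorensen and Drummond (both Dec 21, 1999).
Among Saleh, Johansson and Espinoza, by date of commission (earlier first): Saleh and Johansson (Aug 12, 2008) before Espinoza (Sep 15, 2008).
Saleh and Johansson are each not on senior status, so the next rule applies.
Among Saleh and Johansson, by years on the bench (higher first): Saleh (26 years) before Johansson (6 years).
Sorensen and Drummond both have date of commission Jan 6, 2003, so the next rule applies.
Sorensen and Drummond are each not on senior status, so the next rule applies.
Among Sorensen and Drummond, by years on the bench (higher first): Sorensen (26 years) before Drummond (2 years).
Full order: Saleh, Johansson, Espinoza, Eriksen, Oyelaran, Sorensen, Drummond.

Saleh, Johansson, Espinoza, Eriksen, Oyelaran, Sorensen, Drummond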